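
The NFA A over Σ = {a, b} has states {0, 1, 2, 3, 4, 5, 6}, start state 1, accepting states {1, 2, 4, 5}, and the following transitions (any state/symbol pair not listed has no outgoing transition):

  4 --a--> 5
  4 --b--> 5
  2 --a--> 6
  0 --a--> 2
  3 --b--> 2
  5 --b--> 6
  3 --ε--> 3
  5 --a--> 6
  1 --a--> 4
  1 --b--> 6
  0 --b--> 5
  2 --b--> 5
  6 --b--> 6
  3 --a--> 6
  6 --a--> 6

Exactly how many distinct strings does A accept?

4

The useful subgraph on states {1, 4, 5} is acyclic, so L(A) is finite; the longest accepting path visits 3 useful states, giving maximum string length 2.
Counting accepting paths from 1 by length: 1 of length 0, 1 of length 1, 2 of length 2. Total 4.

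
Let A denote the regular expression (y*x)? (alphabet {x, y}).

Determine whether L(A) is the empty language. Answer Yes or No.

No

The empty string ε matches the expression, so it belongs to L(A).
Since L(A) contains at least one string, it is not empty.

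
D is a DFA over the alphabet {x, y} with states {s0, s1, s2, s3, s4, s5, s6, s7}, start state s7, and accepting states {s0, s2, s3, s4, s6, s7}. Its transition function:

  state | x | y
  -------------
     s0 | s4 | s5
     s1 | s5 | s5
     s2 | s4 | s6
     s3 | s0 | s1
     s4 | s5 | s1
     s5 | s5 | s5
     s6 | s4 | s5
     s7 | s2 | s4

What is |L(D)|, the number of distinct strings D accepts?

The useful subgraph on states {s2, s4, s6, s7} is acyclic, so L(D) is finite; the longest accepting path visits 4 useful states, giving maximum string length 3.
Counting accepting paths from s7 by length: 1 of length 0, 2 of length 1, 2 of length 2, 1 of length 3. Total 6.

6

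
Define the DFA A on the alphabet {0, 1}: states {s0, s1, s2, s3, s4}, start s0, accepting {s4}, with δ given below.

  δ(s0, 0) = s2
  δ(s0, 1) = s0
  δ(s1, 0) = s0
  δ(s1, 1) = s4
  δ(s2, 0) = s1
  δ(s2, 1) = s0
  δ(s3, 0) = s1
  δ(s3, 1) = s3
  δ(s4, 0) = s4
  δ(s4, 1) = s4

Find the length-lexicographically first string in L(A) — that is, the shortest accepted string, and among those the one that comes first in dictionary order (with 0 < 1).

A breadth-first search from s0 reaches an accepting state first via the path s0 → s2 → s1 → s4 on input 001.
No string of length < 3 is accepted (BFS exhausts all shorter strings without reaching an accepting state), and 001 is the lexicographically least accepting string of length 3.

001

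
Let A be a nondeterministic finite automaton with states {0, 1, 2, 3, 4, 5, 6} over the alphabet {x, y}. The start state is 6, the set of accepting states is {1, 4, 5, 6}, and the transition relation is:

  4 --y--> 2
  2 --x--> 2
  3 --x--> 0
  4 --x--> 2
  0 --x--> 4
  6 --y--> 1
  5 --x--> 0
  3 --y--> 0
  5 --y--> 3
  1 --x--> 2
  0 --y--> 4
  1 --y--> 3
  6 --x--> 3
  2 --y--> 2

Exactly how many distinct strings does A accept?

10

The useful subgraph on states {0, 1, 3, 4, 6} is acyclic, so L(A) is finite; the longest accepting path visits 5 useful states, giving maximum string length 4.
Counting accepting paths from 6 by length: 1 of length 0, 1 of length 1, 4 of length 3, 4 of length 4. Total 10.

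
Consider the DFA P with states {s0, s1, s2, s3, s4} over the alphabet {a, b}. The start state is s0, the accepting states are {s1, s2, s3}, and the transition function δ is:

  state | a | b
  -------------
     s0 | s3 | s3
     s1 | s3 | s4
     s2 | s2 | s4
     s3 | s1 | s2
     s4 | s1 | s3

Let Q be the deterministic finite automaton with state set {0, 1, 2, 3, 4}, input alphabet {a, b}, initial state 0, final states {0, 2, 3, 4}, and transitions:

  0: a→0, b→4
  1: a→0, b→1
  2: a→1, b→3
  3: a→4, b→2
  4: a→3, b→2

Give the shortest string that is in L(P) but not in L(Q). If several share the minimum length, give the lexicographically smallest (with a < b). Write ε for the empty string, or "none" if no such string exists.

bba

The string bba is accepted by P but not by Q.
No shorter string lies in the difference, and bba is the lexicographically first length-3 string in L(P) \ L(Q).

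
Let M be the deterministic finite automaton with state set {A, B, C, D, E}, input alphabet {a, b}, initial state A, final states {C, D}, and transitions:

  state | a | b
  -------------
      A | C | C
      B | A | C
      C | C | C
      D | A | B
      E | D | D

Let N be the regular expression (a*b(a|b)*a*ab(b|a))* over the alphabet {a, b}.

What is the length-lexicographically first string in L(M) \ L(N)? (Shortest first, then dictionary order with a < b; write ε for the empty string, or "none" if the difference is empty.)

a

The string a is accepted by M but not by N.
No shorter string lies in the difference, and a is the lexicographically first length-1 string in L(M) \ L(N).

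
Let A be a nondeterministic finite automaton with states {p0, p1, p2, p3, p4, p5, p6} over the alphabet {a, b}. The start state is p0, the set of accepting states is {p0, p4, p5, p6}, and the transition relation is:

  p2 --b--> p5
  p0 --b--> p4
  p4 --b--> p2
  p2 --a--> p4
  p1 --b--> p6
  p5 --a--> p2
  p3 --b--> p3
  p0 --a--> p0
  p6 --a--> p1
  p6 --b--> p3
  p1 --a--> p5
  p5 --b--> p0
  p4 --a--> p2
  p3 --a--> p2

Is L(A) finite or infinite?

State p0 is reachable from the start and can reach an accepting state, and it lies on the cycle p0 → p0.
Traversing that cycle any number of times yields accepted strings of unbounded length, so the language is infinite.

infinite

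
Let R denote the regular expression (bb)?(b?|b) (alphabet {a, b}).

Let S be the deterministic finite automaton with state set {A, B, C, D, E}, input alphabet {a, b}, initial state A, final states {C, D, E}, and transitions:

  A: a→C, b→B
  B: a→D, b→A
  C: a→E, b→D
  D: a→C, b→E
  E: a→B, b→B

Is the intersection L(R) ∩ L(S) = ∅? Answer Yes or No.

Yes

Converting the expression R to a DFA (subset construction, then merging equivalent states) gives the minimal DFA with states {r0, r1, r2, r3, r4}, start state r0, accepting states {r0, r2, r3, r4} and transitions r0: a→r1, b→r2; r1: a→r1, b→r1; r2: a→r1, b→r3; r3: a→r1, b→r4; r4: a→r1, b→r1.
Exploring the product automaton R × S from the start pair (r0, A), following both machines on each input symbol, reaches 9 state pairs: (r0, A), (r1, C), (r2, B), (r1, E), (r1, D), (r3, A), (r1, B), (r4, B), (r1, A).
R accepts in {r0, r2, r3, r4} and S accepts in {C, D, E}; no reachable pair has both components accepting, so no string drives both machines to acceptance simultaneously and L(R) ∩ L(S) = ∅.
So no string is accepted by both, and the intersection is empty.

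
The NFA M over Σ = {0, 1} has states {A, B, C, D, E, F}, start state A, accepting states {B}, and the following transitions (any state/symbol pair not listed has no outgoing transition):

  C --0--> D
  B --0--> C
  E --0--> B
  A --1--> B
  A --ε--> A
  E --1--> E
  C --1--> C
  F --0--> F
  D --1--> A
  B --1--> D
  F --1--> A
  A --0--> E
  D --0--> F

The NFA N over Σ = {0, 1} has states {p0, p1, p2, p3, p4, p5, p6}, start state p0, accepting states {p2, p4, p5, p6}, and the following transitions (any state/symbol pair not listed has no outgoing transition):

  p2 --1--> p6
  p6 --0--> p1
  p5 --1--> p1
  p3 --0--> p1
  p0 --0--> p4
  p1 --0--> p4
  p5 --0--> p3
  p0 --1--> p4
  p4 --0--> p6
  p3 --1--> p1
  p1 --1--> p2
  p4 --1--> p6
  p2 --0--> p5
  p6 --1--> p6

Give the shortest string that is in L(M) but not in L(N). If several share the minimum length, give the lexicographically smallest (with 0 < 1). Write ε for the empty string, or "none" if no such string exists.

010

The string 010 is accepted by M but not by N.
No shorter string lies in the difference, and 010 is the lexicographically first length-3 string in L(M) \ L(N).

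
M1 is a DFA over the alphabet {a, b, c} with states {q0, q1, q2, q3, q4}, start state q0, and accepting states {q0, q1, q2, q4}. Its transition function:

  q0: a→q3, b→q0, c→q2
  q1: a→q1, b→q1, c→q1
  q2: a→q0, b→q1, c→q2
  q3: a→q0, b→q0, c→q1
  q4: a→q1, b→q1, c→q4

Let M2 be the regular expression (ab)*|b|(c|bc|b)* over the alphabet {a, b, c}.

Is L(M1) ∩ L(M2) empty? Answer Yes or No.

No

The empty string ε is accepted by both M1 and M2.
Hence L(M1) ∩ L(M2) ≠ ∅.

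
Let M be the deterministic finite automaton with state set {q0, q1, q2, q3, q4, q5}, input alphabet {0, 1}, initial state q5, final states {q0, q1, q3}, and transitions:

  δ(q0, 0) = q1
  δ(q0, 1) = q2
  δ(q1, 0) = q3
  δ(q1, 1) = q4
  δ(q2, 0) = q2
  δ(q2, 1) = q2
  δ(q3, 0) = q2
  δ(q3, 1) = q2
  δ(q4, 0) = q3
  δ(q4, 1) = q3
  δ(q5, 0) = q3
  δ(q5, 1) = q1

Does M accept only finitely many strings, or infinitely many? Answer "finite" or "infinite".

finite

The useful states (reachable from q5 and able to reach an accepting state) are {q1, q3, q4, q5}.
Restricted to these states the transition graph has no cycle, so every accepting path has bounded length and L is finite.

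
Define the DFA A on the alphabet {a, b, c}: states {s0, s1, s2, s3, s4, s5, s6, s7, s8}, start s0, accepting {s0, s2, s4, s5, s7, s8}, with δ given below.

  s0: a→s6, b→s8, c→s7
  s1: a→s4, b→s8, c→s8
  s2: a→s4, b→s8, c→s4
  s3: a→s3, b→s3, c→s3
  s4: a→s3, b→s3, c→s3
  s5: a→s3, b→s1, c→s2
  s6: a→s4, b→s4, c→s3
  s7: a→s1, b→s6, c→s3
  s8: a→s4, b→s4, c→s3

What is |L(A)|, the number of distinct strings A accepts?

16

The useful subgraph on states {s0, s1, s4, s6, s7, s8} is acyclic, so L(A) is finite; the longest accepting path visits 5 useful states, giving maximum string length 4.
Counting accepting paths from s0 by length: 1 of length 0, 2 of length 1, 4 of length 2, 5 of length 3, 4 of length 4. Total 16.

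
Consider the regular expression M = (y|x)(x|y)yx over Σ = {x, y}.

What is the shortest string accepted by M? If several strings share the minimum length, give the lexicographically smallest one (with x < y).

xxyx

By inspection of the expression, no string of length less than 4 matches, and xxyx is the lexicographically first match of length 4.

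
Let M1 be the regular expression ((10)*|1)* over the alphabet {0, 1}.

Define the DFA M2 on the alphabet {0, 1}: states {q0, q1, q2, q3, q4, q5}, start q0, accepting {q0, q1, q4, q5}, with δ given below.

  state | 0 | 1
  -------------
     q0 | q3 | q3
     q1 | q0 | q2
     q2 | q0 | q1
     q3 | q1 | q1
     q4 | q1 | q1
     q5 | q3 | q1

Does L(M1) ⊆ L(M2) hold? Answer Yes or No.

The string 1 is in L(M1) but not in L(M2).
So L(M1) ⊄ L(M2).

No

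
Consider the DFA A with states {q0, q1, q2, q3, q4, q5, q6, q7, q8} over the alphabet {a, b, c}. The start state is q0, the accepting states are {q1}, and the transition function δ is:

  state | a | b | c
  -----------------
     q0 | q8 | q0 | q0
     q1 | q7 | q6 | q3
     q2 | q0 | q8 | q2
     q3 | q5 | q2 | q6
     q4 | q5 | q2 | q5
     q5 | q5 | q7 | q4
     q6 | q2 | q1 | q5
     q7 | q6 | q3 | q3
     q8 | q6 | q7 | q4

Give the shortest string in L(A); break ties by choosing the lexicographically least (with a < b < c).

aab

A breadth-first search from q0 reaches an accepting state first via the path q0 → q8 → q6 → q1 on input aab.
No string of length < 3 is accepted (BFS exhausts all shorter strings without reaching an accepting state), and aab is the lexicographically least accepting string of length 3.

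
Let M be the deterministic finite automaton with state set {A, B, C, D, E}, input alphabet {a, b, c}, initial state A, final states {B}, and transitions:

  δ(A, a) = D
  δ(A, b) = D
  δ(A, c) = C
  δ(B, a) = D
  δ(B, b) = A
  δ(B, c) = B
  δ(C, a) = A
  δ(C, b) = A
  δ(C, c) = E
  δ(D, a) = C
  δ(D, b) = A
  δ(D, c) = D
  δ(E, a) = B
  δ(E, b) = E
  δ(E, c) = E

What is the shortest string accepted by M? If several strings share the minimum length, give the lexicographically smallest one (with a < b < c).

A breadth-first search from A reaches an accepting state first via the path A → C → E → B on input cca.
No string of length < 3 is accepted (BFS exhausts all shorter strings without reaching an accepting state), and cca is the lexicographically least accepting string of length 3.

cca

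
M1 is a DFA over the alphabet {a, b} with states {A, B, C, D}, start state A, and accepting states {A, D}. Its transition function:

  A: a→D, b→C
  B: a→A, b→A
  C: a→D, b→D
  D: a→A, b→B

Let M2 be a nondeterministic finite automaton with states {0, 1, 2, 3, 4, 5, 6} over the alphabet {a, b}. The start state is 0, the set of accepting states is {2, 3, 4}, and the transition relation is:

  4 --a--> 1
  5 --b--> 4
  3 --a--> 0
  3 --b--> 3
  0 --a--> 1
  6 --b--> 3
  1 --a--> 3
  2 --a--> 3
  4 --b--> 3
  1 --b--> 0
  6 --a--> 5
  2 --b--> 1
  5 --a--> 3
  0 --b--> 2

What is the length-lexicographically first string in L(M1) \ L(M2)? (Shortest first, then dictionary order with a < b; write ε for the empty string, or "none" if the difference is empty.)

ε

The empty string ε is accepted by M1 but not by M2.
Since ε is the unique shortest string, it is the required witness.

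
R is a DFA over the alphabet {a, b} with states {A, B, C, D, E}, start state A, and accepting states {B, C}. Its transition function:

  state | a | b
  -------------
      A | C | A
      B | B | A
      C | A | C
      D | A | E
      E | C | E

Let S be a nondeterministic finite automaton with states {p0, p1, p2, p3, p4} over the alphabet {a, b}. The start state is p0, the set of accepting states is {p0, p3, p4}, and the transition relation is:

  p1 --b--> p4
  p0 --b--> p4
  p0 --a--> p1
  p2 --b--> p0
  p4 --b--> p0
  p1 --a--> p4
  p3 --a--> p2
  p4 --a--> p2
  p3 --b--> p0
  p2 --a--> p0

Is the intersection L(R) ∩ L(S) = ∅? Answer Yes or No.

No

The string ab is accepted by both R and S.
Hence L(R) ∩ L(S) ≠ ∅.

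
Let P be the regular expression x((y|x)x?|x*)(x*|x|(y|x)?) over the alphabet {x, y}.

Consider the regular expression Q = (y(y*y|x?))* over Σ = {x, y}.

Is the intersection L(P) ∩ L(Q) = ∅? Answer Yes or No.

Yes

Converting the expression P to a DFA (subset construction, then merging equivalent states) gives the minimal DFA with states {p0, p1, p2, p3, p4, p5, p6, p7}, start state p0, accepting states {p1, p3, p4, p5, p6, p7} and transitions p0: x→p1, y→p2; p1: x→p3, y→p4; p2: x→p2, y→p2; p3: x→p3, y→p5; p4: x→p6, y→p5; p5: x→p2, y→p2; p6: x→p7, y→p5; p7: x→p7, y→p2.
Converting the expression Q to a DFA (subset construction, then merging equivalent states) gives the minimal DFA with states {q0, q1, q2}, start state q0, accepting states {q0, q2} and transitions q0: x→q1, y→q2; q1: x→q1, y→q1; q2: x→q0, y→q2.
Exploring the product automaton P × Q from the start pair (p0, q0), following both machines on each input symbol, reaches 10 state pairs: (p0, q0), (p1, q1), (p2, q2), (p3, q1), (p4, q1), (p2, q0), (p5, q1), (p6, q1), (p2, q1), (p7, q1).
P accepts in {p1, p3, p4, p5, p6, p7} and Q accepts in {q0, q2}; no reachable pair has both components accepting, so no string drives both machines to acceptance simultaneously and L(P) ∩ L(Q) = ∅.
So no string is accepted by both, and the intersection is empty.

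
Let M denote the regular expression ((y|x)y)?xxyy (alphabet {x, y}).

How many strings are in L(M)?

3

The expression has no Kleene star, so L(M) is finite. Expanding the alternatives gives {xxyy, xyxxyy, yyxxyy}.
That is 1 of length 4, 2 of length 6: 3 strings in all.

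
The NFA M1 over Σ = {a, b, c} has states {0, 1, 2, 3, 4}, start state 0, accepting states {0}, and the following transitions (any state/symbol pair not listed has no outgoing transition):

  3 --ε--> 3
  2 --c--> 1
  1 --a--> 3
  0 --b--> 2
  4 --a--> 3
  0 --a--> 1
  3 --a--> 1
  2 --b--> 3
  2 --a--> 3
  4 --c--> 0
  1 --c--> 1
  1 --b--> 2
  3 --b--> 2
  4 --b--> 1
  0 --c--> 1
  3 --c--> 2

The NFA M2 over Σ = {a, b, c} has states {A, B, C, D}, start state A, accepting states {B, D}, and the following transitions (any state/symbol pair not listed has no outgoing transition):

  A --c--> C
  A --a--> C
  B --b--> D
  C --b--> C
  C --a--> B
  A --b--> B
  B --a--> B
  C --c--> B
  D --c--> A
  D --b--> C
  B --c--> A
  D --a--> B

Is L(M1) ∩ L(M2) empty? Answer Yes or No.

Yes

Exploring the product automaton M1 × M2 from the start pair (0, A), following both machines on each input symbol, reaches 11 state pairs: (0, A), (1, C), (2, B), (3, B), (2, C), (1, B), (3, D), (1, A), (2, D), (2, A), (3, C).
M1 accepts in {0} and M2 accepts in {B, D}; no reachable pair has both components accepting, so no string drives both machines to acceptance simultaneously and L(M1) ∩ L(M2) = ∅.
So no string is accepted by both, and the intersection is empty.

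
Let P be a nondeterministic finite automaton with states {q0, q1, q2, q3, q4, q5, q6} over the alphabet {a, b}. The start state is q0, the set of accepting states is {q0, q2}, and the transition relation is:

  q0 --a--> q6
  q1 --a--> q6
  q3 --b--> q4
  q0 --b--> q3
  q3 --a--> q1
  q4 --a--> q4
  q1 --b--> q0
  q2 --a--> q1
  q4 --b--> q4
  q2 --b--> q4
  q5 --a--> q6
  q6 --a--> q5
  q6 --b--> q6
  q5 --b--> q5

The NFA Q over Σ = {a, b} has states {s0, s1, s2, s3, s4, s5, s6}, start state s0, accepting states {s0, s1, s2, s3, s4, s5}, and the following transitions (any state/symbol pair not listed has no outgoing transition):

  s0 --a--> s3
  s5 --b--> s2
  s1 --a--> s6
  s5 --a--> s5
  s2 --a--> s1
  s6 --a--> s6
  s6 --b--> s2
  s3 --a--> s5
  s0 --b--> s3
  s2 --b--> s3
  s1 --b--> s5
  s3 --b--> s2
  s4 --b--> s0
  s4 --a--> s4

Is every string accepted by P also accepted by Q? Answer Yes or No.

Yes

Exploring the product automaton P × Q from the start pair (q0, s0), following both machines on each input symbol, reaches 19 state pairs: (q0, s0), (q6, s3), (q3, s3), (q5, s5), (q6, s2), (q1, s5), (q4, s2), (q6, s5), (q5, s2), (q5, s1), (q0, s2), (q4, s1), (q4, s3), (q6, s1), (q5, s3), (q6, s6), (q4, s6), (q4, s5), (q5, s6).
P accepts in {q0, q2} and Q accepts in {s0, s1, s2, s3, s4, s5}. The reachable pairs whose P-component is accepting are (q0, s0), (q0, s2); in each of them the Q-component is accepting too, so the product for L(P) \ L(Q) (P-component accepting, Q-component rejecting) has no reachable accepting pair and the difference is empty.
Hence every string in L(P) is also in L(Q).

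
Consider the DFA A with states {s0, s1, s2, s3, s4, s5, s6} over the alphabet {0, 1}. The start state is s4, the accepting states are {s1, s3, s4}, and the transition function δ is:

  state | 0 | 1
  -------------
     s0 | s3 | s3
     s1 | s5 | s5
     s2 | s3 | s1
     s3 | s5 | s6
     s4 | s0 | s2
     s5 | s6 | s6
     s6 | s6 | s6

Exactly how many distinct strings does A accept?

The useful subgraph on states {s0, s1, s2, s3, s4} is acyclic, so L(A) is finite; the longest accepting path visits 3 useful states, giving maximum string length 2.
Counting accepting paths from s4 by length: 1 of length 0, 4 of length 2. Total 5.

5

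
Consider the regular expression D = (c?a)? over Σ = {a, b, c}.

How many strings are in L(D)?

The expression has no Kleene star, so L(D) is finite. Expanding the alternatives gives {ε, a, ca}.
That is 1 of length 0, 1 of length 1, 1 of length 2: 3 strings in all.

3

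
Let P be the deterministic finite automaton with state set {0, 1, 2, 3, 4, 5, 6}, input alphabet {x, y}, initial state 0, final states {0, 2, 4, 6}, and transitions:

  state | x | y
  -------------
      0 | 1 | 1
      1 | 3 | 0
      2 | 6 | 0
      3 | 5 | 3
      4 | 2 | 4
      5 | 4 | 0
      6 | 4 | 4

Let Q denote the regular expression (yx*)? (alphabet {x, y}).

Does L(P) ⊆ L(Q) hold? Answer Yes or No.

The string xy is in L(P) but not in L(Q).
So L(P) ⊄ L(Q).

No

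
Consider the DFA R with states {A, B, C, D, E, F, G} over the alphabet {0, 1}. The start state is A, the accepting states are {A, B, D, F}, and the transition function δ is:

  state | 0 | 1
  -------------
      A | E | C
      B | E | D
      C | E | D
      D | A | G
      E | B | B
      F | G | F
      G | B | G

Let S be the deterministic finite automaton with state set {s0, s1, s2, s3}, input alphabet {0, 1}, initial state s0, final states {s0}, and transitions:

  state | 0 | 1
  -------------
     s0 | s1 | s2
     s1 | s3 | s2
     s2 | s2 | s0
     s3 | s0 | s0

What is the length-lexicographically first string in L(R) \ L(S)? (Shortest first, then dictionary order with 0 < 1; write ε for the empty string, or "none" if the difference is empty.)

The string 00 is accepted by R but not by S.
No shorter string lies in the difference, and 00 is the lexicographically first length-2 string in L(R) \ L(S).

00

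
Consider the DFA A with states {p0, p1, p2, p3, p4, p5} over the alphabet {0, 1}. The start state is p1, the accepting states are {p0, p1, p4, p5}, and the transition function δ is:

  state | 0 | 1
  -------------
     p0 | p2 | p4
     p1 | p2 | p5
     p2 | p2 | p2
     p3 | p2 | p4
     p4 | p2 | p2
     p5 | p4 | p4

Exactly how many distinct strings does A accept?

The useful subgraph on states {p1, p4, p5} is acyclic, so L(A) is finite; the longest accepting path visits 3 useful states, giving maximum string length 2.
Counting accepting paths from p1 by length: 1 of length 0, 1 of length 1, 2 of length 2. Total 4.

4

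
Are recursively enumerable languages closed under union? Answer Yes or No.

Yes

Simulate recognisers for L₁ and L₂ in parallel, alternating one step of each, and accept as soon as either accepts.
So the recursively enumerable languages are closed under union.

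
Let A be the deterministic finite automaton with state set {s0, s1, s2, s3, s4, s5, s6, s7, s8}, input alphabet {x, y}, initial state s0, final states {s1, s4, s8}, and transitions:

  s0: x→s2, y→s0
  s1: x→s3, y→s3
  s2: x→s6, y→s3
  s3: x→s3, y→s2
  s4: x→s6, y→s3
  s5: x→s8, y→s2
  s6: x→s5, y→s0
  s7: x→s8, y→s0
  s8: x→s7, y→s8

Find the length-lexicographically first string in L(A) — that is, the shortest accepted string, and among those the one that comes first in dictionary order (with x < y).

xxxx

A breadth-first search from s0 reaches an accepting state first via the path s0 → s2 → s6 → s5 → s8 on input xxxx.
No string of length < 4 is accepted (BFS exhausts all shorter strings without reaching an accepting state), and xxxx is the lexicographically least accepting string of length 4.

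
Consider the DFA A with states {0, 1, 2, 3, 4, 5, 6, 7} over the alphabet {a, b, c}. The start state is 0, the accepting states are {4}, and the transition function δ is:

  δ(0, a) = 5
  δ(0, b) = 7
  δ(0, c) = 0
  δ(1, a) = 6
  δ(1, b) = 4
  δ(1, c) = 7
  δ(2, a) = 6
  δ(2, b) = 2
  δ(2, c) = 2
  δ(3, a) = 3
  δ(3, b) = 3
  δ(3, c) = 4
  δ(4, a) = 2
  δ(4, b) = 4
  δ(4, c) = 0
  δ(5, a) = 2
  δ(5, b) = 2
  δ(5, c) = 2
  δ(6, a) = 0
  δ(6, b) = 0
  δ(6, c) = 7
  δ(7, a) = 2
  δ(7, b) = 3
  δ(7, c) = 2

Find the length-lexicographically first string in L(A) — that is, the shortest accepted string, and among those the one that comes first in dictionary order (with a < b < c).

bbc

A breadth-first search from 0 reaches an accepting state first via the path 0 → 7 → 3 → 4 on input bbc.
No string of length < 3 is accepted (BFS exhausts all shorter strings without reaching an accepting state), and bbc is the lexicographically least accepting string of length 3.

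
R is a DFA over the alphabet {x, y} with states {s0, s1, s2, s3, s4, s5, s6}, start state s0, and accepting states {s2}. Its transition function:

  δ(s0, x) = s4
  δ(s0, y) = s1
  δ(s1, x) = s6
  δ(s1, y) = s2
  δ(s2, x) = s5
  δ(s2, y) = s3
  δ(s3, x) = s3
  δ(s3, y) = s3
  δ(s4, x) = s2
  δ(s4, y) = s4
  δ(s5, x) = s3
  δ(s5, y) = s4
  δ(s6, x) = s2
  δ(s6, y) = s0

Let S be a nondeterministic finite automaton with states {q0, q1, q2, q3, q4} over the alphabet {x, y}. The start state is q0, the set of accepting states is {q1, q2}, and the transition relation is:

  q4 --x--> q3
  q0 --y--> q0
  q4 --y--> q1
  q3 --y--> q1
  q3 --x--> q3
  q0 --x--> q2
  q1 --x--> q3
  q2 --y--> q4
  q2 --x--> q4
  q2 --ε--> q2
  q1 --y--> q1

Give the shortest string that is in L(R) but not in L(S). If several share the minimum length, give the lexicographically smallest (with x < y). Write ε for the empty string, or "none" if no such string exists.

xx

The string xx is accepted by R but not by S.
No shorter string lies in the difference, and xx is the lexicographically first length-2 string in L(R) \ L(S).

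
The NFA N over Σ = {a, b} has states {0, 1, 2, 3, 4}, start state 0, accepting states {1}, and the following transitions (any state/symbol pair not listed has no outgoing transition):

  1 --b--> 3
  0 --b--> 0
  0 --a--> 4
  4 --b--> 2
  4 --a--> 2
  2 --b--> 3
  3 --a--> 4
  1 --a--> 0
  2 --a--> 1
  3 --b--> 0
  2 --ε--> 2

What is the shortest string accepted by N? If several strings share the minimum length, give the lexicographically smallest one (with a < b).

aaa

A breadth-first search from 0 reaches an accepting state first via the path 0 → 4 → 2 → 1 on input aaa.
No string of length < 3 is accepted (BFS exhausts all shorter strings without reaching an accepting state), and aaa is the lexicographically least accepting string of length 3.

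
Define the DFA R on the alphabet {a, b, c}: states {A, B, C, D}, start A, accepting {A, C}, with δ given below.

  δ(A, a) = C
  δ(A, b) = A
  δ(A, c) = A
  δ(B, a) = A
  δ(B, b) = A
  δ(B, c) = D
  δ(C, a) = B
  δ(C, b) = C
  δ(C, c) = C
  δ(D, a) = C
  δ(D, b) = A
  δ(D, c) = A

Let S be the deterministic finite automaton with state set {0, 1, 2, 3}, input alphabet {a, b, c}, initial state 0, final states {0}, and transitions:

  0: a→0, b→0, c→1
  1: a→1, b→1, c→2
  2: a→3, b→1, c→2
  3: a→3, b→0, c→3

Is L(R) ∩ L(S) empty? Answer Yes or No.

No

The empty string ε is accepted by both R and S.
Hence L(R) ∩ L(S) ≠ ∅.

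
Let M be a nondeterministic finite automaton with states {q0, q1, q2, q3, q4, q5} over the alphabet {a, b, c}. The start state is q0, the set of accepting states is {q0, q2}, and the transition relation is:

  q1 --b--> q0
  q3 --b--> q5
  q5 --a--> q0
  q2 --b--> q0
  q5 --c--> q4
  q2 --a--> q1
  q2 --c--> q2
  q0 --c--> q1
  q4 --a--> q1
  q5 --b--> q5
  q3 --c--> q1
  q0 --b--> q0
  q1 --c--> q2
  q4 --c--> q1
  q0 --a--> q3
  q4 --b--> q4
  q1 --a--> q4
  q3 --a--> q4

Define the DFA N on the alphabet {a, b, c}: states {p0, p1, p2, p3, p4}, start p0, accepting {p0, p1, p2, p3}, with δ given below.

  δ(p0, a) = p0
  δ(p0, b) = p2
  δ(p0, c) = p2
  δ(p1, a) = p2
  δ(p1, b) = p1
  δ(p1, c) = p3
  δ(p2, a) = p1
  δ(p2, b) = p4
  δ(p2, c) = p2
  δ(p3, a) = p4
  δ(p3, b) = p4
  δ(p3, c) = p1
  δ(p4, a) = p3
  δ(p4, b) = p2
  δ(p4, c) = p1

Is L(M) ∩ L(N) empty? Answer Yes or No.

No

The empty string ε is accepted by both M and N.
Hence L(M) ∩ L(N) ≠ ∅.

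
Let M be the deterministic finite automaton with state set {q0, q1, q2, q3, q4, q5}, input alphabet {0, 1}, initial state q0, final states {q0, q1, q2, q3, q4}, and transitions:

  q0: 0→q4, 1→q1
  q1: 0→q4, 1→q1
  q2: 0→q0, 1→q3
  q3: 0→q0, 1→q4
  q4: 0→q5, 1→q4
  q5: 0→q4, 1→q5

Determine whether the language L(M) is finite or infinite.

State q1 is reachable from the start and can reach an accepting state, and it lies on the cycle q1 → q1.
Traversing that cycle any number of times yields accepted strings of unbounded length, so the language is infinite.

infinite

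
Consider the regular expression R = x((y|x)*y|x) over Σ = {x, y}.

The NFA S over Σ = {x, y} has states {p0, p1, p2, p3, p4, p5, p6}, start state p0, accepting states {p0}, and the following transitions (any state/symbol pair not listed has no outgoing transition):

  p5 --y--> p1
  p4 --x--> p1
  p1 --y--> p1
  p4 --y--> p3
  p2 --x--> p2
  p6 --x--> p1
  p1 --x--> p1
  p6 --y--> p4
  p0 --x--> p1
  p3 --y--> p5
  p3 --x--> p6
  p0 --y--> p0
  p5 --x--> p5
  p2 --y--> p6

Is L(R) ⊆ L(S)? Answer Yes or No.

The string xx is in L(R) but not in L(S).
So L(R) ⊄ L(S).

No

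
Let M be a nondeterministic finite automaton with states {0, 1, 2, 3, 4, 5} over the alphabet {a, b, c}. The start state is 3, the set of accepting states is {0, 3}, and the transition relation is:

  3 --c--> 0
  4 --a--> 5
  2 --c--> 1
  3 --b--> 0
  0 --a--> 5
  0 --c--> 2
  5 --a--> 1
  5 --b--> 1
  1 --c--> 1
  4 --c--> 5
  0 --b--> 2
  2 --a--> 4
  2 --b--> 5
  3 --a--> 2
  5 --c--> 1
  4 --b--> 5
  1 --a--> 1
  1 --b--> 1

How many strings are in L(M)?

3

The useful subgraph on states {0, 3} is acyclic, so L(M) is finite; the longest accepting path visits 2 useful states, giving maximum string length 1.
Counting accepting paths from 3 by length: 1 of length 0, 2 of length 1. Total 3.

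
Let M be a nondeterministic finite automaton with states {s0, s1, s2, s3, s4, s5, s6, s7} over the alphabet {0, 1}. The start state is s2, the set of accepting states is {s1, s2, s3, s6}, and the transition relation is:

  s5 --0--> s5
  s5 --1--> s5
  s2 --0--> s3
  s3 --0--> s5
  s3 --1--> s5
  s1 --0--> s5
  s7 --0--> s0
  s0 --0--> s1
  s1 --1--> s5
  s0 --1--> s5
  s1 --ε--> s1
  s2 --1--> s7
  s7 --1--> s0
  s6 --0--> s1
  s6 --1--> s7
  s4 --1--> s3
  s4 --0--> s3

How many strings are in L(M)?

The useful subgraph on states {s0, s1, s2, s3, s7} is acyclic, so L(M) is finite; the longest accepting path visits 4 useful states, giving maximum string length 3.
Counting accepting paths from s2 by length: 1 of length 0, 1 of length 1, 2 of length 3. Total 4.

4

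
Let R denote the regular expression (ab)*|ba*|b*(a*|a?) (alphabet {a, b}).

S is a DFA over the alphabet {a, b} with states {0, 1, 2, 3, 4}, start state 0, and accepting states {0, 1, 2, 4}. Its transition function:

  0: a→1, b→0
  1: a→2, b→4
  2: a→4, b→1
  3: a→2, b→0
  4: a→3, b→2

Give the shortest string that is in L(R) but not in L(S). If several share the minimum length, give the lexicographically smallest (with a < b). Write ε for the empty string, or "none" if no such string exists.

The string aaaa is accepted by R but not by S.
No shorter string lies in the difference, and aaaa is the lexicographically first length-4 string in L(R) \ L(S).

aaaa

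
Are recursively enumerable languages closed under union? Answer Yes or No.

Simulate recognisers for L₁ and L₂ in parallel, alternating one step of each, and accept as soon as either accepts.
So the recursively enumerable languages are closed under union.

Yes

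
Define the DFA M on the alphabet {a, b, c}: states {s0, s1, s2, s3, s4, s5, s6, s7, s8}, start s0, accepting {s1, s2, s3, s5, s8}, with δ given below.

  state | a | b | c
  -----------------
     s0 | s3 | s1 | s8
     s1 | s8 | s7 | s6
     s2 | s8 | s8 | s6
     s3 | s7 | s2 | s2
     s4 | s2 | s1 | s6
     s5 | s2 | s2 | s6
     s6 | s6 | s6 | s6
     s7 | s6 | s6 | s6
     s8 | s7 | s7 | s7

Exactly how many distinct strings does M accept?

The useful subgraph on states {s0, s1, s2, s3, s8} is acyclic, so L(M) is finite; the longest accepting path visits 4 useful states, giving maximum string length 3.
Counting accepting paths from s0 by length: 3 of length 1, 3 of length 2, 4 of length 3. Total 10.

10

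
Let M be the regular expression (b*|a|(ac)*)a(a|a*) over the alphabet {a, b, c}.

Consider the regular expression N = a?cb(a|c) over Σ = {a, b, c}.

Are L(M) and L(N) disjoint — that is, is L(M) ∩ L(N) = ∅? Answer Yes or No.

Converting the expression M to a DFA (subset construction, then merging equivalent states) gives the minimal DFA with states {m0, m1, m2, m3, m4, m5}, start state m0, accepting states {m1, m4} and transitions m0: a→m1, b→m2, c→m3; m1: a→m4, b→m3, c→m5; m2: a→m4, b→m2, c→m3; m3: a→m3, b→m3, c→m3; m4: a→m4, b→m3, c→m3; m5: a→m1, b→m3, c→m3.
Converting the expression N to a DFA (subset construction, then merging equivalent states) gives the minimal DFA with states {n0, n1, n2, n3, n4, n5}, start state n0, accepting states {n5} and transitions n0: a→n1, b→n2, c→n3; n1: a→n2, b→n2, c→n3; n2: a→n2, b→n2, c→n2; n3: a→n2, b→n4, c→n2; n4: a→n5, b→n2, c→n5; n5: a→n2, b→n2, c→n2.
Exploring the product automaton M × N from the start pair (m0, n0), following both machines on each input symbol, reaches 11 state pairs: (m0, n0), (m1, n1), (m2, n2), (m3, n3), (m4, n2), (m3, n2), (m5, n3), (m3, n4), (m1, n2), (m3, n5), (m5, n2).
M accepts in {m1, m4} and N accepts in {n5}; no reachable pair has both components accepting, so no string drives both machines to acceptance simultaneously and L(M) ∩ L(N) = ∅.
So no string is accepted by both, and the intersection is empty.

Yes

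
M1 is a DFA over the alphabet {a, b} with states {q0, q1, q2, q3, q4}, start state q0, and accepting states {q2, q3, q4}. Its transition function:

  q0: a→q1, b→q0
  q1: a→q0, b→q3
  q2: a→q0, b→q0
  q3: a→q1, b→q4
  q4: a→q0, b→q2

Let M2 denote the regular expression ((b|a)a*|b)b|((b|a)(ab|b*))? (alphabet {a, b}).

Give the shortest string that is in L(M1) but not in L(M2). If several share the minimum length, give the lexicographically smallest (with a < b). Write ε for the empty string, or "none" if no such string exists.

The string abab is accepted by M1 but not by M2.
No shorter string lies in the difference, and abab is the lexicographically first length-4 string in L(M1) \ L(M2).

abab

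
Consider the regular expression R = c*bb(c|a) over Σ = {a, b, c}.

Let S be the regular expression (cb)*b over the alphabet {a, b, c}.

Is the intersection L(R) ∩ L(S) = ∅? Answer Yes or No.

Converting the expression R to a DFA (subset construction, then merging equivalent states) gives the minimal DFA with states {r0, r1, r2, r3, r4}, start state r0, accepting states {r4} and transitions r0: a→r1, b→r2, c→r0; r1: a→r1, b→r1, c→r1; r2: a→r1, b→r3, c→r1; r3: a→r4, b→r1, c→r4; r4: a→r1, b→r1, c→r1.
Converting the expression S to a DFA (subset construction, then merging equivalent states) gives the minimal DFA with states {s0, s1, s2, s3}, start state s0, accepting states {s2} and transitions s0: a→s1, b→s2, c→s3; s1: a→s1, b→s1, c→s1; s2: a→s1, b→s1, c→s1; s3: a→s1, b→s0, c→s1.
Exploring the product automaton R × S from the start pair (r0, s0), following both machines on each input symbol, reaches 13 state pairs: (r0, s0), (r1, s1), (r2, s2), (r0, s3), (r3, s1), (r2, s0), (r0, s1), (r4, s1), (r3, s2), (r1, s3), (r2, s1), (r1, s0), (r1, s2).
R accepts in {r4} and S accepts in {s2}; no reachable pair has both components accepting, so no string drives both machines to acceptance simultaneously and L(R) ∩ L(S) = ∅.
So no string is accepted by both, and the intersection is empty.

Yes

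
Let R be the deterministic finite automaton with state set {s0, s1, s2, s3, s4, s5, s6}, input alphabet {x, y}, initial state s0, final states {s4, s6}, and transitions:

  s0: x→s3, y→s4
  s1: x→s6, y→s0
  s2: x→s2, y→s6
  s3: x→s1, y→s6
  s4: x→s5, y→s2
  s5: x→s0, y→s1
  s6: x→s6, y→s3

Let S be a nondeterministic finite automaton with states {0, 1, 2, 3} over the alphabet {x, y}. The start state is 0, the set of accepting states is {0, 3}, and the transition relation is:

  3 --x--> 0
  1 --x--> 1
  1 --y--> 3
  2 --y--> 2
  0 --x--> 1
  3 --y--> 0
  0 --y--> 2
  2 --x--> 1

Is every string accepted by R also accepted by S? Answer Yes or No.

The string y is in L(R) but not in L(S).
So L(R) ⊄ L(S).

No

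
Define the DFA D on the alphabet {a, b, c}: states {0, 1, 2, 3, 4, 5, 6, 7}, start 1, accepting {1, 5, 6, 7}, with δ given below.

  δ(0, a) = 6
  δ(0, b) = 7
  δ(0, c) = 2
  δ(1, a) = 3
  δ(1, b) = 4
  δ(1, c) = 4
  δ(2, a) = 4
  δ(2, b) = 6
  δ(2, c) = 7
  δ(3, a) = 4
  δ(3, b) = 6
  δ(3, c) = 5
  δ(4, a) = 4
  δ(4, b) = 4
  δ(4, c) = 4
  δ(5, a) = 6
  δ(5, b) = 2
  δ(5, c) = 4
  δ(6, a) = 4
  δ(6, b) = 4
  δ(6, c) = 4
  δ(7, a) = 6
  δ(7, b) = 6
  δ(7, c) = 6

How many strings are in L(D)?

The useful subgraph on states {1, 2, 3, 5, 6, 7} is acyclic, so L(D) is finite; the longest accepting path visits 6 useful states, giving maximum string length 5.
Counting accepting paths from 1 by length: 1 of length 0, 2 of length 2, 1 of length 3, 2 of length 4, 3 of length 5. Total 9.

9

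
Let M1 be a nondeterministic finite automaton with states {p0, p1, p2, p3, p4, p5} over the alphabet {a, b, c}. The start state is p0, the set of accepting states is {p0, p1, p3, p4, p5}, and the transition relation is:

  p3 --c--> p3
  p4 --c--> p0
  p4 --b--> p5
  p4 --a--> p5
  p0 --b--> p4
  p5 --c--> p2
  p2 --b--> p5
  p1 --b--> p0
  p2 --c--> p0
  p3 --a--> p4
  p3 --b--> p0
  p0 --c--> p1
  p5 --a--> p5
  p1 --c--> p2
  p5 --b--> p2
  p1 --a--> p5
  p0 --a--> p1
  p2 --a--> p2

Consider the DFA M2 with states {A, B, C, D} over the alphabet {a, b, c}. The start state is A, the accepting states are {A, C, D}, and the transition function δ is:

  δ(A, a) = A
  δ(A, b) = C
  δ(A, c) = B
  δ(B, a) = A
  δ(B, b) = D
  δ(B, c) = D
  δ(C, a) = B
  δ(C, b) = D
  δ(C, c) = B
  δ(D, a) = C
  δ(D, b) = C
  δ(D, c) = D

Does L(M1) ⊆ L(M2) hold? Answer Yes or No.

No

The string c is in L(M1) but not in L(M2).
So L(M1) ⊄ L(M2).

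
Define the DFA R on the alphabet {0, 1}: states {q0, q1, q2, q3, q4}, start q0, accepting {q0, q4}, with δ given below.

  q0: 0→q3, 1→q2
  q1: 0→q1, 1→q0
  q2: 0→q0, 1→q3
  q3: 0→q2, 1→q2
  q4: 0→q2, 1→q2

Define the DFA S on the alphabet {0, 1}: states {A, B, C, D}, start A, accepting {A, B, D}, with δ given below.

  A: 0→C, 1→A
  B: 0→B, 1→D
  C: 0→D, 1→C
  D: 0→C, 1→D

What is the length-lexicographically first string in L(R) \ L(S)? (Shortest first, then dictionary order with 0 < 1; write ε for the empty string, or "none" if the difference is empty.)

10

The string 10 is accepted by R but not by S.
No shorter string lies in the difference, and 10 is the lexicographically first length-2 string in L(R) \ L(S).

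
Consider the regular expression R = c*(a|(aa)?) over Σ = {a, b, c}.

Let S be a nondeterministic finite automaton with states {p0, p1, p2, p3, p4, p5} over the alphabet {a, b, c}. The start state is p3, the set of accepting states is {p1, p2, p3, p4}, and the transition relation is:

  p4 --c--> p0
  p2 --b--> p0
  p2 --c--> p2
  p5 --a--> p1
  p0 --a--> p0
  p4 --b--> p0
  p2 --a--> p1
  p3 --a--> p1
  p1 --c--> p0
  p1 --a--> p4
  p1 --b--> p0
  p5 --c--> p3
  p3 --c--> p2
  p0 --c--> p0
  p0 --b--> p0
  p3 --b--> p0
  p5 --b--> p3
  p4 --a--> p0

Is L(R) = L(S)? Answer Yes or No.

Converting the expression R to a DFA (subset construction, then merging equivalent states) gives the minimal DFA with states {r0, r1, r2, r3}, start state r0, accepting states {r0, r1, r3} and transitions r0: a→r1, b→r2, c→r0; r1: a→r3, b→r2, c→r2; r2: a→r2, b→r2, c→r2; r3: a→r2, b→r2, c→r2.
Exploring the product automaton R × S from the start pair (r0, p3), following both machines on each input symbol, reaches 5 state pairs: (r0, p3), (r1, p1), (r2, p0), (r0, p2), (r3, p4).
R accepts in {r0, r1, r3} and S accepts in {p1, p2, p3, p4}. In every reachable pair the two components are either both accepting — (r0, p3), (r1, p1), (r0, p2), (r3, p4) — or both non-accepting, so no string is accepted by exactly one of the machines: L(R) \ L(S) and L(S) \ L(R) are both empty.
Hence every string is accepted by R iff it is accepted by S, and the two languages coincide.

Yes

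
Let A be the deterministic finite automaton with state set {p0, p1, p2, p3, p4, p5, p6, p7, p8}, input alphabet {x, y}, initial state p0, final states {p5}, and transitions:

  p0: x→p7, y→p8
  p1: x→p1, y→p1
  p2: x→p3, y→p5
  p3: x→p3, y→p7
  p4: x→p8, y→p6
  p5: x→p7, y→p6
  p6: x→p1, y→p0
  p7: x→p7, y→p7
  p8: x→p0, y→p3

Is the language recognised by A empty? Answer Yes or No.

Yes

The states reachable from the start state are {p0, p3, p7, p8}.
None of the accepting states {p5} is reachable, so no string is accepted and L(A) = ∅.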